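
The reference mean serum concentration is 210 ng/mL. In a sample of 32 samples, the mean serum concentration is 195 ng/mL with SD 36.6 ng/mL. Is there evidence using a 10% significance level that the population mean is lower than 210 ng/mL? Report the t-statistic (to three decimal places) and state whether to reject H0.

H0: μ = 210; H1: μ < 210 (one-sample t-test, left-tailed).
t = (x̄ − μ₀)/(s/√n) = (195 − 210)/(36.6/√32) = -2.318
df = n − 1 = 31
p-value = P(T ≤ -2.318) ≈ 0.0136
Since p ≈ 0.0136 < α = 0.1, reject H0; the data support H1.

t = -2.318; reject H0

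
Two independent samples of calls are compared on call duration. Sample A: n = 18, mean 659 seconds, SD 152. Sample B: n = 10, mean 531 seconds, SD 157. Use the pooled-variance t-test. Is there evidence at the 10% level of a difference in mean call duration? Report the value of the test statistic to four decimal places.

2.1108

Let group 1 = sample A, group 2 = sample B. H0: μ_1 = μ_2; H1: μ_1 ≠ μ_2 (two-sample pooled-variance t-test, two-sided).
s_p² = [(18−1)·152² + (10−1)·157²]/(18+10−2) = 23638.8
t = (659 − 531)/√[23638.8·(1/18 + 1/10)] = 2.1108
df = n₁ + n₂ − 2 = 26
Two-sided p-value ≈ 0.045
Since p ≈ 0.045 < α = 0.1, reject H0; the data support H1.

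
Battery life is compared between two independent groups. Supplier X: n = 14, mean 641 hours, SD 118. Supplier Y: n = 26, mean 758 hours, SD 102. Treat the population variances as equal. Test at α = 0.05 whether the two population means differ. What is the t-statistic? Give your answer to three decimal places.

-3.276

Let group 1 = supplier X, group 2 = supplier Y. H0: μ_1 = μ_2; H1: μ_1 ≠ μ_2 (two-sample pooled-variance t-test, two-sided).
s_p² = [(14−1)·118² + (26−1)·102²]/(14+26−2) = 11608.2
t = (641 − 758)/√[11608.2·(1/14 + 1/26)] = -3.276
df = n₁ + n₂ − 2 = 38
Two-sided p-value ≈ 0.002
Since p ≈ 0.002 < α = 0.05, reject H0; the data support H1.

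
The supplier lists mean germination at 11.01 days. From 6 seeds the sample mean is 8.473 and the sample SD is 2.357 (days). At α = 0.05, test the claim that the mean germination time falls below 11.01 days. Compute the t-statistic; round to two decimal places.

-2.64

H0: μ = 11.01; H1: μ < 11.01 (one-sample t-test, left-tailed).
t = (x̄ − μ₀)/(s/√n) = (8.473 − 11.01)/(2.357/√6) = -2.64
df = n − 1 = 5
p-value = P(T ≤ -2.64) ≈ 0.0231
Since p ≈ 0.0231 < α = 0.05, reject H0; the data support H1.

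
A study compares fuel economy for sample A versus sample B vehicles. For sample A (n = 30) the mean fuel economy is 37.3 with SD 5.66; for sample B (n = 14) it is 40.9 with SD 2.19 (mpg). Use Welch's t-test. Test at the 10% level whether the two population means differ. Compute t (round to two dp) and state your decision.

t = -3.03; reject H0

Let group 1 = sample A, group 2 = sample B. H0: μ_1 = μ_2; H1: μ_1 ≠ μ_2 (Welch's two-sample t-test, two-sided).
t = (x̄_1 − x̄_2)/√(s_1²/n_1 + s_2²/n_2) = (37.3 − 40.9)/√(5.66²/30 + 2.19²/14) = -3.03
Welch–Satterthwaite df ≈ 41.15
Two-sided p-value ≈ 0.0042
Since p ≈ 0.0042 < α = 0.1, reject H0; the evidence is statistically significant.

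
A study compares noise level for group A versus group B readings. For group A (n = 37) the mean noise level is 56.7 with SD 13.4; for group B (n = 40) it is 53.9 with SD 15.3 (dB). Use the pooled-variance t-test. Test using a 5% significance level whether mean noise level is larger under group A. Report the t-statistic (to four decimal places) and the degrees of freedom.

Let group 1 = group A, group 2 = group B. H0: μ_1 = μ_2; H1: μ_1 > μ_2 (two-sample pooled-variance t-test, right-tailed).
s_p² = [(37−1)·13.4² + (40−1)·15.3²]/(37+40−2) = 207.916
t = (56.7 − 53.9)/√[207.916·(1/37 + 1/40)] = 0.8513
df = n₁ + n₂ − 2 = 75
p-value = P(T ≥ 0.8513) ≈ 0.1986
Since p ≈ 0.1986 > α = 0.05, fail to reject H0; the evidence is not statistically significant.

t = 0.8513, df = 75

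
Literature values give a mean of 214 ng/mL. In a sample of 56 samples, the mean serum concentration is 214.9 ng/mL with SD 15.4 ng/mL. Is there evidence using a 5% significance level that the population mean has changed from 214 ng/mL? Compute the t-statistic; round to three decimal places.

H0: μ = 214; H1: μ ≠ 214 (one-sample t-test, two-sided).
t = (x̄ − μ₀)/(s/√n) = (214.9 − 214)/(15.4/√56) = 0.437
df = n − 1 = 55
Two-sided p-value ≈ 0.664
Since p ≈ 0.664 > α = 0.05, fail to reject H0; the evidence is not statistically significant.

0.437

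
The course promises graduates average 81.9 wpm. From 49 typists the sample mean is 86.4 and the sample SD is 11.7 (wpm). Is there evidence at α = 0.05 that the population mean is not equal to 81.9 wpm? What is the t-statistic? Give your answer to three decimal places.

2.692

H0: μ = 81.9; H1: μ ≠ 81.9 (one-sample t-test, two-sided).
t = (x̄ − μ₀)/(s/√n) = (86.4 − 81.9)/(11.7/√49) = 2.692
df = n − 1 = 48
Two-sided p-value ≈ 0.0097
Since p ≈ 0.0097 < α = 0.05, reject H0; the data support H1.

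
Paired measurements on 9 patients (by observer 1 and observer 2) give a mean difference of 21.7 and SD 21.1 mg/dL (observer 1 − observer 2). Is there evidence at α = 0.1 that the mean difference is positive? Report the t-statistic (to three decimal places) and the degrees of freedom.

t = 3.085, df = 8

H0: μ_d = 0; H1: μ_d > 0 (paired t-test on the differences, right-tailed).
t = d̄/(s_d/√n) = 21.7/(21.1/√9) = 3.085
df = n − 1 = 8
p-value = P(T ≥ 3.085) ≈ 0.007
Since p ≈ 0.007 < α = 0.1, reject H0; the evidence is statistically significant.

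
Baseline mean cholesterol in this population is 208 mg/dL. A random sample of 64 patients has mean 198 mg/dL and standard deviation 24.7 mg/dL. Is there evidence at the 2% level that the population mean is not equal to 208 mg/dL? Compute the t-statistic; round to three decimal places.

-3.239

H0: μ = 208; H1: μ ≠ 208 (one-sample t-test, two-sided).
t = (x̄ − μ₀)/(s/√n) = (198 − 208)/(24.7/√64) = -3.239
df = n − 1 = 63
Two-sided p-value ≈ 0.002
Since p ≈ 0.002 < α = 0.02, reject H0; the data support H1.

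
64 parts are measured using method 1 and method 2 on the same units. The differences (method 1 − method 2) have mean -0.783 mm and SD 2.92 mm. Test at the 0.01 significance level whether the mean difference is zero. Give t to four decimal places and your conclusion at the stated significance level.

t = -2.1452; fail to reject H0

H0: μ_d = 0; H1: μ_d ≠ 0 (paired t-test on the differences, two-sided).
t = d̄/(s_d/√n) = -0.783/(2.92/√64) = -2.1452
df = n − 1 = 63
Two-sided p-value ≈ 0.036
Since p ≈ 0.036 > α = 0.01, fail to reject H0; the data do not provide sufficient evidence against H0.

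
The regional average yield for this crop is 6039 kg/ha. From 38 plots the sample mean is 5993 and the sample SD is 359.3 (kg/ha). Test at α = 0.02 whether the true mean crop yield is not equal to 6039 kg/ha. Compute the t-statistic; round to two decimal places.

-0.79

H0: μ = 6039; H1: μ ≠ 6039 (one-sample t-test, two-sided).
t = (x̄ − μ₀)/(s/√n) = (5993 − 6039)/(359.3/√38) = -0.79
df = n − 1 = 37
Two-sided p-value ≈ 0.435
Since p ≈ 0.435 > α = 0.02, fail to reject H0; the evidence is not statistically significant.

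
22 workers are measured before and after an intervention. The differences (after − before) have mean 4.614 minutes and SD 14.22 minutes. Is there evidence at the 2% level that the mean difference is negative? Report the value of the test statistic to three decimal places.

1.522

H0: μ_d = 0; H1: μ_d < 0 (paired t-test on the differences, left-tailed).
t = d̄/(s_d/√n) = 4.614/(14.22/√22) = 1.522
df = n − 1 = 21
p-value = P(T ≤ 1.522) ≈ 0.929
Since p ≈ 0.929 > α = 0.02, fail to reject H0; the data do not provide sufficient evidence against H0.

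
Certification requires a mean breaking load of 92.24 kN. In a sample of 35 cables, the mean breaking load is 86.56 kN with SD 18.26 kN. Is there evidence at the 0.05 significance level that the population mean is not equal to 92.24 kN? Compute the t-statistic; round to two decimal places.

H0: μ = 92.24; H1: μ ≠ 92.24 (one-sample t-test, two-sided).
t = (x̄ − μ₀)/(s/√n) = (86.56 − 92.24)/(18.26/√35) = -1.84
df = n − 1 = 34
Two-sided p-value ≈ 0.0745
Since p ≈ 0.0745 > α = 0.05, fail to reject H0; the evidence is not statistically significant.

-1.84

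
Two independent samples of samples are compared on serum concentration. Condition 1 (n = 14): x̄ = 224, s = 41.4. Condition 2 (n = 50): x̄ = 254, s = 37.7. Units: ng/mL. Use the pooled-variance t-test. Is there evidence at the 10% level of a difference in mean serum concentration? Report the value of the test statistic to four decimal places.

Let group 1 = condition 1, group 2 = condition 2. H0: μ_1 = μ_2; H1: μ_1 ≠ μ_2 (two-sample pooled-variance t-test, two-sided).
s_p² = [(14−1)·41.4² + (50−1)·37.7²]/(14+50−2) = 1482.66
t = (224 − 254)/√[1482.66·(1/14 + 1/50)] = -2.5767
df = n₁ + n₂ − 2 = 62
Two-sided p-value ≈ 0.012
Since p ≈ 0.012 < α = 0.1, reject H0; the data support H1.

-2.5767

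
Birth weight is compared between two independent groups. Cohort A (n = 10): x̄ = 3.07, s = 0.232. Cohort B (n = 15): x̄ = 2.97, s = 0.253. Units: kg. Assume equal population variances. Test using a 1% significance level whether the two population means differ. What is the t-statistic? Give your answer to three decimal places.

Let group 1 = cohort A, group 2 = cohort B. H0: μ_1 = μ_2; H1: μ_1 ≠ μ_2 (two-sample pooled-variance t-test, two-sided).
s_p² = [(10−1)·0.232² + (15−1)·0.253²]/(10+15−2) = 0.0600236
t = (3.07 − 2.97)/√[0.0600236·(1/10 + 1/15)] = 1.000
df = n₁ + n₂ − 2 = 23
Two-sided p-value ≈ 0.328
Since p ≈ 0.328 > α = 0.01, fail to reject H0; the evidence is not statistically significant.

1.000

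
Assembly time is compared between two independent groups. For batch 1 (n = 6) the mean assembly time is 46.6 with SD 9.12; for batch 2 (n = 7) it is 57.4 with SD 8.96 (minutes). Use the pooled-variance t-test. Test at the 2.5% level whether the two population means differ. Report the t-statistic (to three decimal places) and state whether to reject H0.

t = -2.149; fail to reject H0

Let group 1 = batch 1, group 2 = batch 2. H0: μ_1 = μ_2; H1: μ_1 ≠ μ_2 (two-sample pooled-variance t-test, two-sided).
s_p² = [(6−1)·9.12² + (7−1)·8.96²]/(6+7−2) = 81.5965
t = (46.6 − 57.4)/√[81.5965·(1/6 + 1/7)] = -2.149
df = n₁ + n₂ − 2 = 11
Two-sided p-value ≈ 0.055
Since p ≈ 0.055 > α = 0.025, fail to reject H0; the evidence is not statistically significant.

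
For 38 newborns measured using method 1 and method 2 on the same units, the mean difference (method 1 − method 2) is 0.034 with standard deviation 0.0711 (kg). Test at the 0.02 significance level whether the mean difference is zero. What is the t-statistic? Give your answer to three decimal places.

H0: μ_d = 0; H1: μ_d ≠ 0 (paired t-test on the differences, two-sided).
t = d̄/(s_d/√n) = 0.034/(0.0711/√38) = 2.948
df = n − 1 = 37
Two-sided p-value ≈ 0.0055
Since p ≈ 0.0055 < α = 0.02, reject H0; the evidence is statistically significant.

2.948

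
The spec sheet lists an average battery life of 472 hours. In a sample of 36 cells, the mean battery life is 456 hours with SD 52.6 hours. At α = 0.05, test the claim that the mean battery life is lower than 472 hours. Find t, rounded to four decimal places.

H0: μ = 472; H1: μ < 472 (one-sample t-test, left-tailed).
t = (x̄ − μ₀)/(s/√n) = (456 − 472)/(52.6/√36) = -1.8251
df = n − 1 = 35
p-value = P(T ≤ -1.8251) ≈ 0.0383
Since p ≈ 0.0383 < α = 0.05, reject H0; the evidence is statistically significant.

-1.8251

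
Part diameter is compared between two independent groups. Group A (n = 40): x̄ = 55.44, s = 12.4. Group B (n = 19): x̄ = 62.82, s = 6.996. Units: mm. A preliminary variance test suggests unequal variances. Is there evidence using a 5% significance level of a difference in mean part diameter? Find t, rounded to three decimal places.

Let group 1 = group A, group 2 = group B. H0: μ_1 = μ_2; H1: μ_1 ≠ μ_2 (Welch's two-sample t-test, two-sided).
t = (x̄_1 − x̄_2)/√(s_1²/n_1 + s_2²/n_2) = (55.44 − 62.82)/√(12.4²/40 + 6.996²/19) = -2.913
Welch–Satterthwaite df ≈ 55.14
Two-sided p-value ≈ 0.005
Since p ≈ 0.005 < α = 0.05, reject H0; the data support H1.

-2.913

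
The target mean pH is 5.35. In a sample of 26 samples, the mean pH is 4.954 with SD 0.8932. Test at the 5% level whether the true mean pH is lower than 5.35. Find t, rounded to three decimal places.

H0: μ = 5.35; H1: μ < 5.35 (one-sample t-test, left-tailed).
t = (x̄ − μ₀)/(s/√n) = (4.954 − 5.35)/(0.8932/√26) = -2.261
df = n − 1 = 25
p-value = P(T ≤ -2.261) ≈ 0.0164
Since p ≈ 0.0164 < α = 0.05, reject H0; the evidence is statistically significant.

-2.261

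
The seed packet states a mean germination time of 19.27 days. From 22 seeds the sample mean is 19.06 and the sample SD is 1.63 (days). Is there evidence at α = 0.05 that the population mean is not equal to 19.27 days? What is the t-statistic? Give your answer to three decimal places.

-0.604

H0: μ = 19.27; H1: μ ≠ 19.27 (one-sample t-test, two-sided).
t = (x̄ − μ₀)/(s/√n) = (19.06 − 19.27)/(1.63/√22) = -0.604
df = n − 1 = 21
Two-sided p-value ≈ 0.5521
Since p ≈ 0.5521 > α = 0.05, fail to reject H0; the data do not provide sufficient evidence against H0.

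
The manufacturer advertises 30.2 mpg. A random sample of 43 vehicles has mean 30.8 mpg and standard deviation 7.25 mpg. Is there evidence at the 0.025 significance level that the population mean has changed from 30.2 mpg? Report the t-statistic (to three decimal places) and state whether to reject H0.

H0: μ = 30.2; H1: μ ≠ 30.2 (one-sample t-test, two-sided).
t = (x̄ − μ₀)/(s/√n) = (30.8 − 30.2)/(7.25/√43) = 0.543
df = n − 1 = 42
Two-sided p-value ≈ 0.590
Since p ≈ 0.590 > α = 0.025, fail to reject H0; the evidence is not statistically significant.

t = 0.543; fail to reject H0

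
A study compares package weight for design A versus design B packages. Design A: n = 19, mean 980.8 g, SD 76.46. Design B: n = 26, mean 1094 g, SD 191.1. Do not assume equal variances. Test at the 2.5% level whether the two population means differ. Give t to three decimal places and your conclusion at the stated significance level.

t = -2.736; reject H0

Let group 1 = design A, group 2 = design B. H0: μ_1 = μ_2; H1: μ_1 ≠ μ_2 (Welch's two-sample t-test, two-sided).
t = (x̄_1 − x̄_2)/√(s_1²/n_1 + s_2²/n_2) = (980.8 − 1094)/√(76.46²/19 + 191.1²/26) = -2.736
Welch–Satterthwaite df ≈ 34.83
Two-sided p-value ≈ 0.0097
Since p ≈ 0.0097 < α = 0.025, reject H0; the evidence is statistically significant.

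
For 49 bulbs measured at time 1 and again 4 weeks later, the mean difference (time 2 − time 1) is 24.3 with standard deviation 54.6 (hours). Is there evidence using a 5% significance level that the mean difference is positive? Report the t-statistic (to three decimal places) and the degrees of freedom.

H0: μ_d = 0; H1: μ_d > 0 (paired t-test on the differences, right-tailed).
t = d̄/(s_d/√n) = 24.3/(54.6/√49) = 3.115
df = n − 1 = 48
p-value = P(T ≥ 3.115) ≈ 0.002
Since p ≈ 0.002 < α = 0.05, reject H0; the evidence is statistically significant.

t = 3.115, df = 48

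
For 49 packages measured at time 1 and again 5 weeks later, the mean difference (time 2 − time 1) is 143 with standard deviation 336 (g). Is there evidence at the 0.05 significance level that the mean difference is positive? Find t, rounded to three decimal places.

2.979

H0: μ_d = 0; H1: μ_d > 0 (paired t-test on the differences, right-tailed).
t = d̄/(s_d/√n) = 143/(336/√49) = 2.979
df = n − 1 = 48
p-value = P(T ≥ 2.979) ≈ 0.002
Since p ≈ 0.002 < α = 0.05, reject H0; the data support H1.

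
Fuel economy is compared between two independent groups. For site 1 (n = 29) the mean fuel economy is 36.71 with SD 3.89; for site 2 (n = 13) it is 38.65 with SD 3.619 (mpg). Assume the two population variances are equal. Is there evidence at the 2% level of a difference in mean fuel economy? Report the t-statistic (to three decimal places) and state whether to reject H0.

t = -1.525; fail to reject H0

Let group 1 = site 1, group 2 = site 2. H0: μ_1 = μ_2; H1: μ_1 ≠ μ_2 (two-sample pooled-variance t-test, two-sided).
s_p² = [(29−1)·3.89² + (13−1)·3.619²]/(29+13−2) = 14.5216
t = (36.71 − 38.65)/√[14.5216·(1/29 + 1/13)] = -1.525
df = n₁ + n₂ − 2 = 40
Two-sided p-value ≈ 0.1351
Since p ≈ 0.1351 > α = 0.02, fail to reject H0; the evidence is not statistically significant.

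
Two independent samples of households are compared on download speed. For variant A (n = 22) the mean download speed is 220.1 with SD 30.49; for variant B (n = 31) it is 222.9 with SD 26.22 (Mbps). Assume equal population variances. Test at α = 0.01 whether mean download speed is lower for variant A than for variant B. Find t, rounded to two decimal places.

-0.36

Let group 1 = variant A, group 2 = variant B. H0: μ_1 = μ_2; H1: μ_1 < μ_2 (two-sample pooled-variance t-test, left-tailed).
s_p² = [(22−1)·30.49² + (31−1)·26.22²]/(22+31−2) = 787.198
t = (220.1 − 222.9)/√[787.198·(1/22 + 1/31)] = -0.36
df = n₁ + n₂ − 2 = 51
p-value = P(T ≤ -0.36) ≈ 0.3609
Since p ≈ 0.3609 > α = 0.01, fail to reject H0; the evidence is not statistically significant.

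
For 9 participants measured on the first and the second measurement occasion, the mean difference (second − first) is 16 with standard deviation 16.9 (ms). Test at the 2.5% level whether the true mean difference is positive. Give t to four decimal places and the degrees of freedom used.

H0: μ_d = 0; H1: μ_d > 0 (paired t-test on the differences, right-tailed).
t = d̄/(s_d/√n) = 16/(16.9/√9) = 2.8402
df = n − 1 = 8
p-value = P(T ≥ 2.8402) ≈ 0.0109
Since p ≈ 0.0109 < α = 0.025, reject H0; the evidence is statistically significant.

t = 2.8402, df = 8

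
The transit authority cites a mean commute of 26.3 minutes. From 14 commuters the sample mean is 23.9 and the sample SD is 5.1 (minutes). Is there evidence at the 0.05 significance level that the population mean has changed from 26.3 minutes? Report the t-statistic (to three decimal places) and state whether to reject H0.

H0: μ = 26.3; H1: μ ≠ 26.3 (one-sample t-test, two-sided).
t = (x̄ − μ₀)/(s/√n) = (23.9 − 26.3)/(5.1/√14) = -1.761
df = n − 1 = 13
Two-sided p-value ≈ 0.102
Since p ≈ 0.102 > α = 0.05, fail to reject H0; the data do not provide sufficient evidence against H0.

t = -1.761; fail to reject H0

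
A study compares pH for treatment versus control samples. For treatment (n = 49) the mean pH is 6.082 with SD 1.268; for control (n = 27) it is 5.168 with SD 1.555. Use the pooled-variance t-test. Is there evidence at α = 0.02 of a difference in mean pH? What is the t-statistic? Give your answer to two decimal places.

Let group 1 = treatment, group 2 = control. H0: μ_1 = μ_2; H1: μ_1 ≠ μ_2 (two-sample pooled-variance t-test, two-sided).
s_p² = [(49−1)·1.268² + (27−1)·1.555²]/(49+27−2) = 1.89249
t = (6.082 − 5.168)/√[1.89249·(1/49 + 1/27)] = 2.77
df = n₁ + n₂ − 2 = 74
Two-sided p-value ≈ 0.007
Since p ≈ 0.007 < α = 0.02, reject H0; the data support H1.

2.77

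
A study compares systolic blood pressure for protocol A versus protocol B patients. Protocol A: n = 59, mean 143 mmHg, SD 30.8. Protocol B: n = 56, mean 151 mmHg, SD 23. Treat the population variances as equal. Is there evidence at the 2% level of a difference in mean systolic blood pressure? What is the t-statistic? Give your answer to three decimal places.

-1.572

Let group 1 = protocol A, group 2 = protocol B. H0: μ_1 = μ_2; H1: μ_1 ≠ μ_2 (two-sample pooled-variance t-test, two-sided).
s_p² = [(59−1)·30.8² + (56−1)·23²]/(59+56−2) = 744.39
t = (143 − 151)/√[744.39·(1/59 + 1/56)] = -1.572
df = n₁ + n₂ − 2 = 113
Two-sided p-value ≈ 0.119
Since p ≈ 0.119 > α = 0.02, fail to reject H0; the evidence is not statistically significant.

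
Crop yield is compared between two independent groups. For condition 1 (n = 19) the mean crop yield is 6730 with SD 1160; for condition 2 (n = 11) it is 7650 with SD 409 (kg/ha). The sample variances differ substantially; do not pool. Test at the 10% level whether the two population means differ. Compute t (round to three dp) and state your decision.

Let group 1 = condition 1, group 2 = condition 2. H0: μ_1 = μ_2; H1: μ_1 ≠ μ_2 (Welch's two-sample t-test, two-sided).
t = (x̄_1 − x̄_2)/√(s_1²/n_1 + s_2²/n_2) = (6730 − 7650)/√(1160²/19 + 409²/11) = -3.137
Welch–Satterthwaite df ≈ 24.52
Two-sided p-value ≈ 0.004
Since p ≈ 0.004 < α = 0.1, reject H0; the evidence is statistically significant.

t = -3.137; reject H0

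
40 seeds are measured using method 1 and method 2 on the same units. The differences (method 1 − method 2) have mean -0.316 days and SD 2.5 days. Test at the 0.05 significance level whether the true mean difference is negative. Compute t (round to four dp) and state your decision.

t = -0.7994; fail to reject H0

H0: μ_d = 0; H1: μ_d < 0 (paired t-test on the differences, left-tailed).
t = d̄/(s_d/√n) = -0.316/(2.5/√40) = -0.7994
df = n − 1 = 39
p-value = P(T ≤ -0.7994) ≈ 0.2144
Since p ≈ 0.2144 > α = 0.05, fail to reject H0; the data do not provide sufficient evidence against H0.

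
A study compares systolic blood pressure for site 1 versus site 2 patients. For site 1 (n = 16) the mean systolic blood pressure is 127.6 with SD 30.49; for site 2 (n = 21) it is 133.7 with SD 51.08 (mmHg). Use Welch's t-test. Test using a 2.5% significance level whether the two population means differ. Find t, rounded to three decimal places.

Let group 1 = site 1, group 2 = site 2. H0: μ_1 = μ_2; H1: μ_1 ≠ μ_2 (Welch's two-sample t-test, two-sided).
t = (x̄_1 − x̄_2)/√(s_1²/n_1 + s_2²/n_2) = (127.6 − 133.7)/√(30.49²/16 + 51.08²/21) = -0.452
Welch–Satterthwaite df ≈ 33.35
Two-sided p-value ≈ 0.654
Since p ≈ 0.654 > α = 0.025, fail to reject H0; the evidence is not statistically significant.

-0.452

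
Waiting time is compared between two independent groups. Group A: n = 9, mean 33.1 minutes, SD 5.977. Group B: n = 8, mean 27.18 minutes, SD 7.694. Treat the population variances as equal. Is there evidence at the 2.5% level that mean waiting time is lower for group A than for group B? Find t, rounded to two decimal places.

1.78

Let group 1 = group A, group 2 = group B. H0: μ_1 = μ_2; H1: μ_1 < μ_2 (two-sample pooled-variance t-test, left-tailed).
s_p² = [(9−1)·5.977² + (8−1)·7.694²]/(9+8−2) = 46.6786
t = (33.1 − 27.18)/√[46.6786·(1/9 + 1/8)] = 1.78
df = n₁ + n₂ − 2 = 15
p-value = P(T ≤ 1.78) ≈ 0.9526
Since p ≈ 0.9526 > α = 0.025, fail to reject H0; the evidence is not statistically significant.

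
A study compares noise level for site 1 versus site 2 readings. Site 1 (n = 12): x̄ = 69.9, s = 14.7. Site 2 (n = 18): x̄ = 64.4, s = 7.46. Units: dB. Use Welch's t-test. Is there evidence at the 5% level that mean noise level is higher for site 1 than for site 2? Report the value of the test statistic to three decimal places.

Let group 1 = site 1, group 2 = site 2. H0: μ_1 = μ_2; H1: μ_1 > μ_2 (Welch's two-sample t-test, right-tailed).
t = (x̄_1 − x̄_2)/√(s_1²/n_1 + s_2²/n_2) = (69.9 − 64.4)/√(14.7²/12 + 7.46²/18) = 1.197
Welch–Satterthwaite df ≈ 14.82
p-value = P(T ≥ 1.197) ≈ 0.1250
Since p ≈ 0.1250 > α = 0.05, fail to reject H0; the data do not provide sufficient evidence against H0.

1.197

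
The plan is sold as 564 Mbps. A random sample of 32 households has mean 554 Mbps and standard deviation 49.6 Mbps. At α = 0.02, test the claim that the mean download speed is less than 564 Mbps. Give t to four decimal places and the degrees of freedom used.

H0: μ = 564; H1: μ < 564 (one-sample t-test, left-tailed).
t = (x̄ − μ₀)/(s/√n) = (554 − 564)/(49.6/√32) = -1.1405
df = n − 1 = 31
p-value = P(T ≤ -1.1405) ≈ 0.131
Since p ≈ 0.131 > α = 0.02, fail to reject H0; the data do not provide sufficient evidence against H0.

t = -1.1405, df = 31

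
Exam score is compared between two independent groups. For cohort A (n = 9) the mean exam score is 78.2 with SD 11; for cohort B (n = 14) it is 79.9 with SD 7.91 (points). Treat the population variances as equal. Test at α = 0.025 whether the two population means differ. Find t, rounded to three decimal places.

Let group 1 = cohort A, group 2 = cohort B. H0: μ_1 = μ_2; H1: μ_1 ≠ μ_2 (two-sample pooled-variance t-test, two-sided).
s_p² = [(9−1)·11² + (14−1)·7.91²]/(9+14−2) = 84.8279
t = (78.2 − 79.9)/√[84.8279·(1/9 + 1/14)] = -0.432
df = n₁ + n₂ − 2 = 21
Two-sided p-value ≈ 0.6701
Since p ≈ 0.6701 > α = 0.025, fail to reject H0; the evidence is not statistically significant.

-0.432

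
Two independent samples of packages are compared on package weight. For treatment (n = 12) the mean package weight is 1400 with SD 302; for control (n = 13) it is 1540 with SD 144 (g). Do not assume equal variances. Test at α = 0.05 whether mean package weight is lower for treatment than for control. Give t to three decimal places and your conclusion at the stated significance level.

t = -1.460; fail to reject H0

Let group 1 = treatment, group 2 = control. H0: μ_1 = μ_2; H1: μ_1 < μ_2 (Welch's two-sample t-test, left-tailed).
t = (x̄_1 − x̄_2)/√(s_1²/n_1 + s_2²/n_2) = (1400 − 1540)/√(302²/12 + 144²/13) = -1.460
Welch–Satterthwaite df ≈ 15.48
p-value = P(T ≤ -1.460) ≈ 0.082
Since p ≈ 0.082 > α = 0.05, fail to reject H0; the evidence is not statistically significant.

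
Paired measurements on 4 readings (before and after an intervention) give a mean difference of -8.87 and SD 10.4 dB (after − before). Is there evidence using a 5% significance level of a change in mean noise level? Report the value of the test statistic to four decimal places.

-1.7058

H0: μ_d = 0; H1: μ_d ≠ 0 (paired t-test on the differences, two-sided).
t = d̄/(s_d/√n) = -8.87/(10.4/√4) = -1.7058
df = n − 1 = 3
Two-sided p-value ≈ 0.187
Since p ≈ 0.187 > α = 0.05, fail to reject H0; the evidence is not statistically significant.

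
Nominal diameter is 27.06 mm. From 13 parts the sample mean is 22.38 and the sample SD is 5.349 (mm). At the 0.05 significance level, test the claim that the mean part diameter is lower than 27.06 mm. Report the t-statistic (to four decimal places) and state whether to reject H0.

H0: μ = 27.06; H1: μ < 27.06 (one-sample t-test, left-tailed).
t = (x̄ − μ₀)/(s/√n) = (22.38 − 27.06)/(5.349/√13) = -3.1546
df = n − 1 = 12
p-value = P(T ≤ -3.1546) ≈ 0.004
Since p ≈ 0.004 < α = 0.05, reject H0; the data support H1.

t = -3.1546; reject H0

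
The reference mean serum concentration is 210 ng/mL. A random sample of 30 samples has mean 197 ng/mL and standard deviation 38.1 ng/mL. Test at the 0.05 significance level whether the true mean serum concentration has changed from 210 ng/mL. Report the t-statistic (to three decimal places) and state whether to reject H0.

H0: μ = 210; H1: μ ≠ 210 (one-sample t-test, two-sided).
t = (x̄ − μ₀)/(s/√n) = (197 − 210)/(38.1/√30) = -1.869
df = n − 1 = 29
Two-sided p-value ≈ 0.072
Since p ≈ 0.072 > α = 0.05, fail to reject H0; the evidence is not statistically significant.

t = -1.869; fail to reject H0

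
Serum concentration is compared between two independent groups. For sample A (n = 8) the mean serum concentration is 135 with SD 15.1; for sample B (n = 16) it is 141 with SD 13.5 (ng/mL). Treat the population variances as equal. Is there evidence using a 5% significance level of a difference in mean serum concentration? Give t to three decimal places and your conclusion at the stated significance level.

t = -0.988; fail to reject H0

Let group 1 = sample A, group 2 = sample B. H0: μ_1 = μ_2; H1: μ_1 ≠ μ_2 (two-sample pooled-variance t-test, two-sided).
s_p² = [(8−1)·15.1² + (16−1)·13.5²]/(8+16−2) = 196.81
t = (135 − 141)/√[196.81·(1/8 + 1/16)] = -0.988
df = n₁ + n₂ − 2 = 22
Two-sided p-value ≈ 0.3340
Since p ≈ 0.3340 > α = 0.05, fail to reject H0; the data do not provide sufficient evidence against H0.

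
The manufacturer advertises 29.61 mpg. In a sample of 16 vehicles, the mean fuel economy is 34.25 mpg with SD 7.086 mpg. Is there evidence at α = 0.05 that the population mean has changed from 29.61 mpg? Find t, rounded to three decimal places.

H0: μ = 29.61; H1: μ ≠ 29.61 (one-sample t-test, two-sided).
t = (x̄ − μ₀)/(s/√n) = (34.25 − 29.61)/(7.086/√16) = 2.619
df = n − 1 = 15
Two-sided p-value ≈ 0.019
Since p ≈ 0.019 < α = 0.05, reject H0; the data support H1.

2.619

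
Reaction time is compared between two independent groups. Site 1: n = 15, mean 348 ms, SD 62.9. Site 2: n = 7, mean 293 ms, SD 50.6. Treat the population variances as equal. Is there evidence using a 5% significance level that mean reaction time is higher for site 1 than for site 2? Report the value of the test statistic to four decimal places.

2.0202

Let group 1 = site 1, group 2 = site 2. H0: μ_1 = μ_2; H1: μ_1 > μ_2 (two-sample pooled-variance t-test, right-tailed).
s_p² = [(15−1)·62.9² + (7−1)·50.6²]/(15+7−2) = 3537.59
t = (348 − 293)/√[3537.59·(1/15 + 1/7)] = 2.0202
df = n₁ + n₂ − 2 = 20
p-value = P(T ≥ 2.0202) ≈ 0.028
Since p ≈ 0.028 < α = 0.05, reject H0; the evidence is statistically significant.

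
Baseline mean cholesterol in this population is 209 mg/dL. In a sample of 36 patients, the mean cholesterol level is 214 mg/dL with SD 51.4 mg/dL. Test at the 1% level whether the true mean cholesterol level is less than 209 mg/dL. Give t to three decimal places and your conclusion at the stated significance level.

t = 0.584; fail to reject H0

H0: μ = 209; H1: μ < 209 (one-sample t-test, left-tailed).
t = (x̄ − μ₀)/(s/√n) = (214 − 209)/(51.4/√36) = 0.584
df = n − 1 = 35
p-value = P(T ≤ 0.584) ≈ 0.718
Since p ≈ 0.718 > α = 0.01, fail to reject H0; the evidence is not statistically significant.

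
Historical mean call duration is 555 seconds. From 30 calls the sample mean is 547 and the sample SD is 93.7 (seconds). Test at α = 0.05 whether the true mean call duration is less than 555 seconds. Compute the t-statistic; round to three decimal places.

-0.468

H0: μ = 555; H1: μ < 555 (one-sample t-test, left-tailed).
t = (x̄ − μ₀)/(s/√n) = (547 − 555)/(93.7/√30) = -0.468
df = n − 1 = 29
p-value = P(T ≤ -0.468) ≈ 0.3218
Since p ≈ 0.3218 > α = 0.05, fail to reject H0; the data do not provide sufficient evidence against H0.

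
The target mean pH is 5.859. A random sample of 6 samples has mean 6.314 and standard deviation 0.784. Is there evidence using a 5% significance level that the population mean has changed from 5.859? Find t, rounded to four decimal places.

H0: μ = 5.859; H1: μ ≠ 5.859 (one-sample t-test, two-sided).
t = (x̄ − μ₀)/(s/√n) = (6.314 − 5.859)/(0.784/√6) = 1.4216
df = n − 1 = 5
Two-sided p-value ≈ 0.214
Since p ≈ 0.214 > α = 0.05, fail to reject H0; the data do not provide sufficient evidence against H0.

1.4216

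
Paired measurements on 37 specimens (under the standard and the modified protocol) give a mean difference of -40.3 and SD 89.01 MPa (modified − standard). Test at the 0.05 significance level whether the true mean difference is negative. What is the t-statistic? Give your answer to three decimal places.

H0: μ_d = 0; H1: μ_d < 0 (paired t-test on the differences, left-tailed).
t = d̄/(s_d/√n) = -40.3/(89.01/√37) = -2.754
df = n − 1 = 36
p-value = P(T ≤ -2.754) ≈ 0.005
Since p ≈ 0.005 < α = 0.05, reject H0; the evidence is statistically significant.

-2.754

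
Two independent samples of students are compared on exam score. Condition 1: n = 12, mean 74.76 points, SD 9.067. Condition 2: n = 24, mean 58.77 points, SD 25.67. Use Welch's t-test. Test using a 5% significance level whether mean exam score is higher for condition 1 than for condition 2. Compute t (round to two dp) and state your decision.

Let group 1 = condition 1, group 2 = condition 2. H0: μ_1 = μ_2; H1: μ_1 > μ_2 (Welch's two-sample t-test, right-tailed).
t = (x̄_1 − x̄_2)/√(s_1²/n_1 + s_2²/n_2) = (74.76 − 58.77)/√(9.067²/12 + 25.67²/24) = 2.73
Welch–Satterthwaite df ≈ 31.77
p-value = P(T ≥ 2.73) ≈ 0.0051
Since p ≈ 0.0051 < α = 0.05, reject H0; the evidence is statistically significant.

t = 2.73; reject H0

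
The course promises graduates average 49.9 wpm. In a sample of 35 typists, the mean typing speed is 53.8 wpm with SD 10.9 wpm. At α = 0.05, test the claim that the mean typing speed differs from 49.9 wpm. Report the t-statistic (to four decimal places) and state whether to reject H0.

t = 2.1168; reject H0

H0: μ = 49.9; H1: μ ≠ 49.9 (one-sample t-test, two-sided).
t = (x̄ − μ₀)/(s/√n) = (53.8 − 49.9)/(10.9/√35) = 2.1168
df = n − 1 = 34
Two-sided p-value ≈ 0.042
Since p ≈ 0.042 < α = 0.05, reject H0; the data support H1.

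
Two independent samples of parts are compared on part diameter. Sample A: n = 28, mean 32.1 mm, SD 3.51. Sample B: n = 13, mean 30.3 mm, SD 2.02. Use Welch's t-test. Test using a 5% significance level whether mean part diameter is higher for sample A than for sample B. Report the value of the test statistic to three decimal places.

2.073

Let group 1 = sample A, group 2 = sample B. H0: μ_1 = μ_2; H1: μ_1 > μ_2 (Welch's two-sample t-test, right-tailed).
t = (x̄_1 − x̄_2)/√(s_1²/n_1 + s_2²/n_2) = (32.1 − 30.3)/√(3.51²/28 + 2.02²/13) = 2.073
Welch–Satterthwaite df ≈ 36.95
p-value = P(T ≥ 2.073) ≈ 0.0226
Since p ≈ 0.0226 < α = 0.05, reject H0; the data support H1.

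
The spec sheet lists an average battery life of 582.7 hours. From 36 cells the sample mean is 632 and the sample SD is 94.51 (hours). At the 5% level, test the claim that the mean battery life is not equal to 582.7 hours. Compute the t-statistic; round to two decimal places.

3.13

H0: μ = 582.7; H1: μ ≠ 582.7 (one-sample t-test, two-sided).
t = (x̄ − μ₀)/(s/√n) = (632 − 582.7)/(94.51/√36) = 3.13
df = n − 1 = 35
Two-sided p-value ≈ 0.004
Since p ≈ 0.004 < α = 0.05, reject H0; the evidence is statistically significant.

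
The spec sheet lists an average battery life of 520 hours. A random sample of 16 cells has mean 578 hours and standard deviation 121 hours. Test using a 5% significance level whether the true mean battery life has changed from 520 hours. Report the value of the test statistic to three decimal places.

H0: μ = 520; H1: μ ≠ 520 (one-sample t-test, two-sided).
t = (x̄ − μ₀)/(s/√n) = (578 − 520)/(121/√16) = 1.917
df = n − 1 = 15
Two-sided p-value ≈ 0.0744
Since p ≈ 0.0744 > α = 0.05, fail to reject H0; the data do not provide sufficient evidence against H0.

1.917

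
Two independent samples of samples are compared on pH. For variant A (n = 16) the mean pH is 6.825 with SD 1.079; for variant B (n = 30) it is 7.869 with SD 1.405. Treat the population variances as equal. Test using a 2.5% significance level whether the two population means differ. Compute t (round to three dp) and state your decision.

t = -2.588; reject H0

Let group 1 = variant A, group 2 = variant B. H0: μ_1 = μ_2; H1: μ_1 ≠ μ_2 (two-sample pooled-variance t-test, two-sided).
s_p² = [(16−1)·1.079² + (30−1)·1.405²]/(16+30−2) = 1.69796
t = (6.825 − 7.869)/√[1.69796·(1/16 + 1/30)] = -2.588
df = n₁ + n₂ − 2 = 44
Two-sided p-value ≈ 0.0130
Since p ≈ 0.0130 < α = 0.025, reject H0; the evidence is statistically significant.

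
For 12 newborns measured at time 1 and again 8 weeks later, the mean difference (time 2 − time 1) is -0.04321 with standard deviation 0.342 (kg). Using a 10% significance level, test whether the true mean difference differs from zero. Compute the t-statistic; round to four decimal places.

H0: μ_d = 0; H1: μ_d ≠ 0 (paired t-test on the differences, two-sided).
t = d̄/(s_d/√n) = -0.04321/(0.342/√12) = -0.4377
df = n − 1 = 11
Two-sided p-value ≈ 0.6701
Since p ≈ 0.6701 > α = 0.1, fail to reject H0; the evidence is not statistically significant.

-0.4377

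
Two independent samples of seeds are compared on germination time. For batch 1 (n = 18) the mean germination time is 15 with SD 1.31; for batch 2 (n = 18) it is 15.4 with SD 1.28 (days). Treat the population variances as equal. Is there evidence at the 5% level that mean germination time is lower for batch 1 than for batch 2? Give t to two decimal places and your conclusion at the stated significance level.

Let group 1 = batch 1, group 2 = batch 2. H0: μ_1 = μ_2; H1: μ_1 < μ_2 (two-sample pooled-variance t-test, left-tailed).
s_p² = [(18−1)·1.31² + (18−1)·1.28²]/(18+18−2) = 1.67725
t = (15 − 15.4)/√[1.67725·(1/18 + 1/18)] = -0.93
df = n₁ + n₂ − 2 = 34
p-value = P(T ≤ -0.93) ≈ 0.1803
Since p ≈ 0.1803 > α = 0.05, fail to reject H0; the evidence is not statistically significant.

t = -0.93; fail to reject H0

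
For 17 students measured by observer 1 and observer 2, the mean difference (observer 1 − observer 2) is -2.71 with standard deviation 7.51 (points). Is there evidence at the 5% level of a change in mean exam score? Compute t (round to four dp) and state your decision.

t = -1.4878; fail to reject H0

H0: μ_d = 0; H1: μ_d ≠ 0 (paired t-test on the differences, two-sided).
t = d̄/(s_d/√n) = -2.71/(7.51/√17) = -1.4878
df = n − 1 = 16
Two-sided p-value ≈ 0.1562
Since p ≈ 0.1562 > α = 0.05, fail to reject H0; the data do not provide sufficient evidence against H0.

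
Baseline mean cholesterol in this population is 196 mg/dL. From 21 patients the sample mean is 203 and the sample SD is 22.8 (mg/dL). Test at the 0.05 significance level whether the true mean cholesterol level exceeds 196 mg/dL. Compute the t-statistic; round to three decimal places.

1.407

H0: μ = 196; H1: μ > 196 (one-sample t-test, right-tailed).
t = (x̄ − μ₀)/(s/√n) = (203 − 196)/(22.8/√21) = 1.407
df = n − 1 = 20
p-value = P(T ≥ 1.407) ≈ 0.0874
Since p ≈ 0.0874 > α = 0.05, fail to reject H0; the evidence is not statistically significant.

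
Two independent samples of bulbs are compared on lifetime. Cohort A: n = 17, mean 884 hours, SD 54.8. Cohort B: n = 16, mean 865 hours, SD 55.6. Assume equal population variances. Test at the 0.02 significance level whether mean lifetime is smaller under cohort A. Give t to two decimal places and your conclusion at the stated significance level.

t = 0.99; fail to reject H0

Let group 1 = cohort A, group 2 = cohort B. H0: μ_1 = μ_2; H1: μ_1 < μ_2 (two-sample pooled-variance t-test, left-tailed).
s_p² = [(17−1)·54.8² + (16−1)·55.6²]/(17+16−2) = 3045.78
t = (884 − 865)/√[3045.78·(1/17 + 1/16)] = 0.99
df = n₁ + n₂ − 2 = 31
p-value = P(T ≤ 0.99) ≈ 0.8347
Since p ≈ 0.8347 > α = 0.02, fail to reject H0; the evidence is not statistically significant.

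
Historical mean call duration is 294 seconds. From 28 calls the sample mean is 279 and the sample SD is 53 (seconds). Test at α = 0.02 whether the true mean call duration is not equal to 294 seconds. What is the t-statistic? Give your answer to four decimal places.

H0: μ = 294; H1: μ ≠ 294 (one-sample t-test, two-sided).
t = (x̄ − μ₀)/(s/√n) = (279 − 294)/(53/√28) = -1.4976
df = n − 1 = 27
Two-sided p-value ≈ 0.146
Since p ≈ 0.146 > α = 0.02, fail to reject H0; the data do not provide sufficient evidence against H0.

-1.4976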